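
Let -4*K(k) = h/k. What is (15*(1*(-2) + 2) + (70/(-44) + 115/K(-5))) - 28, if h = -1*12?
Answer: -14603/66 ≈ -221.26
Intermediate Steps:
h = -12
K(k) = 3/k (K(k) = -(-3)/k = 3/k)
(15*(1*(-2) + 2) + (70/(-44) + 115/K(-5))) - 28 = (15*(1*(-2) + 2) + (70/(-44) + 115/((3/(-5))))) - 28 = (15*(-2 + 2) + (70*(-1/44) + 115/((3*(-1/5))))) - 28 = (15*0 + (-35/22 + 115/(-3/5))) - 28 = (0 + (-35/22 + 115*(-5/3))) - 28 = (0 + (-35/22 - 575/3)) - 28 = (0 - 12755/66) - 28 = -12755/66 - 28 = -14603/66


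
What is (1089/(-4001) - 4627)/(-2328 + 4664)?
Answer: -4628429/2336584 ≈ -1.9809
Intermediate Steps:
(1089/(-4001) - 4627)/(-2328 + 4664) = (1089*(-1/4001) - 4627)/2336 = (-1089/4001 - 4627)*(1/2336) = -18513716/4001*1/2336 = -4628429/2336584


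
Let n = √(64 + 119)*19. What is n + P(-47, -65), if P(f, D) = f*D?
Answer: 3055 + 19*√183 ≈ 3312.0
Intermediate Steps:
P(f, D) = D*f
n = 19*√183 (n = √183*19 = 19*√183 ≈ 257.03)
n + P(-47, -65) = 19*√183 - 65*(-47) = 19*√183 + 3055 = 3055 + 19*√183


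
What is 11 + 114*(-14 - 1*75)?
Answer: -10135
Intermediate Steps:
11 + 114*(-14 - 1*75) = 11 + 114*(-14 - 75) = 11 + 114*(-89) = 11 - 10146 = -10135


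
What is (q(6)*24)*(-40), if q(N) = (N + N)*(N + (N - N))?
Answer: -69120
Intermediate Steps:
q(N) = 2*N² (q(N) = (2*N)*(N + 0) = (2*N)*N = 2*N²)
(q(6)*24)*(-40) = ((2*6²)*24)*(-40) = ((2*36)*24)*(-40) = (72*24)*(-40) = 1728*(-40) = -69120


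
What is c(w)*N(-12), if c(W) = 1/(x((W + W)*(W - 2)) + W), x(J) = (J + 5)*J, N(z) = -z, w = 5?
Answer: 12/1055 ≈ 0.011374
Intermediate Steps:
x(J) = J*(5 + J) (x(J) = (5 + J)*J = J*(5 + J))
c(W) = 1/(W + 2*W*(-2 + W)*(5 + 2*W*(-2 + W))) (c(W) = 1/(((W + W)*(W - 2))*(5 + (W + W)*(W - 2)) + W) = 1/(((2*W)*(-2 + W))*(5 + (2*W)*(-2 + W)) + W) = 1/((2*W*(-2 + W))*(5 + 2*W*(-2 + W)) + W) = 1/(2*W*(-2 + W)*(5 + 2*W*(-2 + W)) + W) = 1/(W + 2*W*(-2 + W)*(5 + 2*W*(-2 + W))))
c(w)*N(-12) = (1/(5*(1 + 2*(-2 + 5)*(5 + 2*5*(-2 + 5)))))*(-1*(-12)) = (1/(5*(1 + 2*3*(5 + 2*5*3))))*12 = (1/(5*(1 + 2*3*(5 + 30))))*12 = (1/(5*(1 + 2*3*35)))*12 = (1/(5*(1 + 210)))*12 = ((⅕)/211)*12 = ((⅕)*(1/211))*12 = (1/1055)*12 = 12/1055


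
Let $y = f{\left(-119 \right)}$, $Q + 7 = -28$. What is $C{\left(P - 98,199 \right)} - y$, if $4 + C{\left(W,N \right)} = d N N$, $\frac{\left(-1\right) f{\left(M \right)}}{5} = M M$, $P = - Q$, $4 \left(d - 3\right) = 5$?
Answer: $\frac{956421}{4} \approx 2.3911 \cdot 10^{5}$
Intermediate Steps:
$d = \frac{17}{4}$ ($d = 3 + \frac{1}{4} \cdot 5 = 3 + \frac{5}{4} = \frac{17}{4} \approx 4.25$)
$Q = -35$ ($Q = -7 - 28 = -35$)
$P = 35$ ($P = \left(-1\right) \left(-35\right) = 35$)
$f{\left(M \right)} = - 5 M^{2}$ ($f{\left(M \right)} = - 5 M M = - 5 M^{2}$)
$y = -70805$ ($y = - 5 \left(-119\right)^{2} = \left(-5\right) 14161 = -70805$)
$C{\left(W,N \right)} = -4 + \frac{17 N^{2}}{4}$ ($C{\left(W,N \right)} = -4 + \frac{17 N}{4} N = -4 + \frac{17 N^{2}}{4}$)
$C{\left(P - 98,199 \right)} - y = \left(-4 + \frac{17 \cdot 199^{2}}{4}\right) - -70805 = \left(-4 + \frac{17}{4} \cdot 39601\right) + 70805 = \left(-4 + \frac{673217}{4}\right) + 70805 = \frac{673201}{4} + 70805 = \frac{956421}{4}$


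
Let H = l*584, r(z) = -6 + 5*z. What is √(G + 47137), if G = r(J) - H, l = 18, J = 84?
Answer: √37039 ≈ 192.46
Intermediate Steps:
H = 10512 (H = 18*584 = 10512)
G = -10098 (G = (-6 + 5*84) - 1*10512 = (-6 + 420) - 10512 = 414 - 10512 = -10098)
√(G + 47137) = √(-10098 + 47137) = √37039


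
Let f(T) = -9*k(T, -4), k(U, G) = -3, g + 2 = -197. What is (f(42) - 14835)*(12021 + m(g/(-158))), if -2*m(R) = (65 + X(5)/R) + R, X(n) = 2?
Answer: -2790550219110/15721 ≈ -1.7750e+8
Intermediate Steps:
g = -199 (g = -2 - 197 = -199)
f(T) = 27 (f(T) = -9*(-3) = 27)
m(R) = -65/2 - 1/R - R/2 (m(R) = -((65 + 2/R) + R)/2 = -(65 + R + 2/R)/2 = -65/2 - 1/R - R/2)
(f(42) - 14835)*(12021 + m(g/(-158))) = (27 - 14835)*(12021 + (-2 - (-199/(-158))*(65 - 199/(-158)))/(2*((-199/(-158))))) = -14808*(12021 + (-2 - (-199*(-1/158))*(65 - 199*(-1/158)))/(2*((-199*(-1/158))))) = -14808*(12021 + (-2 - 1*199/158*(65 + 199/158))/(2*(199/158))) = -14808*(12021 + (1/2)*(158/199)*(-2 - 1*199/158*10469/158)) = -14808*(12021 + (1/2)*(158/199)*(-2 - 2083331/24964)) = -14808*(12021 + (1/2)*(158/199)*(-2133259/24964)) = -14808*(12021 - 2133259/62884) = -14808*753795305/62884 = -2790550219110/15721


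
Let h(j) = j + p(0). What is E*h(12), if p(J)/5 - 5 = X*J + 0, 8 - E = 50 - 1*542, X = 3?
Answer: 18500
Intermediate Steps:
E = 500 (E = 8 - (50 - 1*542) = 8 - (50 - 542) = 8 - 1*(-492) = 8 + 492 = 500)
p(J) = 25 + 15*J (p(J) = 25 + 5*(3*J + 0) = 25 + 5*(3*J) = 25 + 15*J)
h(j) = 25 + j (h(j) = j + (25 + 15*0) = j + (25 + 0) = j + 25 = 25 + j)
E*h(12) = 500*(25 + 12) = 500*37 = 18500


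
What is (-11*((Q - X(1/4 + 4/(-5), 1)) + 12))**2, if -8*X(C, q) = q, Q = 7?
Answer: 2832489/64 ≈ 44258.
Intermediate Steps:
X(C, q) = -q/8
(-11*((Q - X(1/4 + 4/(-5), 1)) + 12))**2 = (-11*((7 - (-1)/8) + 12))**2 = (-11*((7 - 1*(-1/8)) + 12))**2 = (-11*((7 + 1/8) + 12))**2 = (-11*(57/8 + 12))**2 = (-11*153/8)**2 = (-1683/8)**2 = 2832489/64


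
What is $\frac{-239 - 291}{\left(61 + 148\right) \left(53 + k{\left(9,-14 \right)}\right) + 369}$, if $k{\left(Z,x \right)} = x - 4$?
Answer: $- \frac{265}{3842} \approx -0.068974$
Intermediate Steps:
$k{\left(Z,x \right)} = -4 + x$
$\frac{-239 - 291}{\left(61 + 148\right) \left(53 + k{\left(9,-14 \right)}\right) + 369} = \frac{-239 - 291}{\left(61 + 148\right) \left(53 - 18\right) + 369} = - \frac{530}{209 \left(53 - 18\right) + 369} = - \frac{530}{209 \cdot 35 + 369} = - \frac{530}{7315 + 369} = - \frac{530}{7684} = \left(-530\right) \frac{1}{7684} = - \frac{265}{3842}$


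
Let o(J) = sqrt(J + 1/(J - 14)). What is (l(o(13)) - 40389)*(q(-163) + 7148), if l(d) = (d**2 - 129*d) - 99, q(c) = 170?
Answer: -296203368 - 1888044*sqrt(3) ≈ -2.9947e+8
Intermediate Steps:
o(J) = sqrt(J + 1/(-14 + J))
l(d) = -99 + d**2 - 129*d
(l(o(13)) - 40389)*(q(-163) + 7148) = ((-99 + (sqrt((1 + 13*(-14 + 13))/(-14 + 13)))**2 - 129*sqrt(-1/(-14 + 13))*sqrt(-1 - 13*(-14 + 13))) - 40389)*(170 + 7148) = ((-99 + (sqrt((1 + 13*(-1))/(-1)))**2 - 129*2*sqrt(3)*sqrt(-1/(-1))) - 40389)*7318 = ((-99 + (sqrt(-(1 - 13)))**2 - 129*sqrt(12)) - 40389)*7318 = ((-99 + (sqrt(-1*(-12)))**2 - 129*sqrt(12)) - 40389)*7318 = ((-99 + (sqrt(12))**2 - 258*sqrt(3)) - 40389)*7318 = ((-99 + (2*sqrt(3))**2 - 258*sqrt(3)) - 40389)*7318 = ((-99 + 12 - 258*sqrt(3)) - 40389)*7318 = ((-87 - 258*sqrt(3)) - 40389)*7318 = (-40476 - 258*sqrt(3))*7318 = -296203368 - 1888044*sqrt(3)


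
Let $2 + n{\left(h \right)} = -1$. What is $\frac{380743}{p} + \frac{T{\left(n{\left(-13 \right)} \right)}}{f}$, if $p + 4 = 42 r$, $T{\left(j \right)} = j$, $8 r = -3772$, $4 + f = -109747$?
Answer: $- \frac{41786865572}{2173838057} \approx -19.223$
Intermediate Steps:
$f = -109751$ ($f = -4 - 109747 = -109751$)
$r = - \frac{943}{2}$ ($r = \frac{1}{8} \left(-3772\right) = - \frac{943}{2} \approx -471.5$)
$n{\left(h \right)} = -3$ ($n{\left(h \right)} = -2 - 1 = -3$)
$p = -19807$ ($p = -4 + 42 \left(- \frac{943}{2}\right) = -4 - 19803 = -19807$)
$\frac{380743}{p} + \frac{T{\left(n{\left(-13 \right)} \right)}}{f} = \frac{380743}{-19807} - \frac{3}{-109751} = 380743 \left(- \frac{1}{19807}\right) - - \frac{3}{109751} = - \frac{380743}{19807} + \frac{3}{109751} = - \frac{41786865572}{2173838057}$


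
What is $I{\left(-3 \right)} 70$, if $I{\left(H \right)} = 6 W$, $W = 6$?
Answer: $2520$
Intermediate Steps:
$I{\left(H \right)} = 36$ ($I{\left(H \right)} = 6 \cdot 6 = 36$)
$I{\left(-3 \right)} 70 = 36 \cdot 70 = 2520$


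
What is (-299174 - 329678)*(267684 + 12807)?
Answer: -176387326332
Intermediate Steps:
(-299174 - 329678)*(267684 + 12807) = -628852*280491 = -176387326332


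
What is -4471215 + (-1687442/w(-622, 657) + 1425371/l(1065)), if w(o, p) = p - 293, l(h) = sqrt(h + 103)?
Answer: -814604851/182 + 1425371*sqrt(73)/292 ≈ -4.4341e+6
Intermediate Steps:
l(h) = sqrt(103 + h)
w(o, p) = -293 + p
-4471215 + (-1687442/w(-622, 657) + 1425371/l(1065)) = -4471215 + (-1687442/(-293 + 657) + 1425371/(sqrt(103 + 1065))) = -4471215 + (-1687442/364 + 1425371/(sqrt(1168))) = -4471215 + (-1687442*1/364 + 1425371/((4*sqrt(73)))) = -4471215 + (-843721/182 + 1425371*(sqrt(73)/292)) = -4471215 + (-843721/182 + 1425371*sqrt(73)/292) = -814604851/182 + 1425371*sqrt(73)/292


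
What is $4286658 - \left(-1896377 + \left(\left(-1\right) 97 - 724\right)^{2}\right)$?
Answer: $5508994$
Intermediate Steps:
$4286658 - \left(-1896377 + \left(\left(-1\right) 97 - 724\right)^{2}\right) = 4286658 - \left(-1896377 + \left(-97 - 724\right)^{2}\right) = 4286658 - \left(-1896377 + \left(-821\right)^{2}\right) = 4286658 - \left(-1896377 + 674041\right) = 4286658 - -1222336 = 4286658 + 1222336 = 5508994$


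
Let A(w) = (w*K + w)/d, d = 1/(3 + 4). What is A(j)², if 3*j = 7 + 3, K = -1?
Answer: 0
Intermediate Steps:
d = ⅐ (d = 1/7 = ⅐ ≈ 0.14286)
j = 10/3 (j = (7 + 3)/3 = (⅓)*10 = 10/3 ≈ 3.3333)
A(w) = 0 (A(w) = (w*(-1) + w)/(⅐) = (-w + w)*7 = 0*7 = 0)
A(j)² = 0² = 0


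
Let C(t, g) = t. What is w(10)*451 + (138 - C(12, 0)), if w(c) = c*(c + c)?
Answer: 90326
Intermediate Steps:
w(c) = 2*c² (w(c) = c*(2*c) = 2*c²)
w(10)*451 + (138 - C(12, 0)) = (2*10²)*451 + (138 - 1*12) = (2*100)*451 + (138 - 12) = 200*451 + 126 = 90200 + 126 = 90326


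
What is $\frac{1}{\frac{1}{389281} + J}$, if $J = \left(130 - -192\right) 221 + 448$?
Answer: $\frac{389281}{27876412411} \approx 1.3965 \cdot 10^{-5}$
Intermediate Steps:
$J = 71610$ ($J = \left(130 + 192\right) 221 + 448 = 322 \cdot 221 + 448 = 71162 + 448 = 71610$)
$\frac{1}{\frac{1}{389281} + J} = \frac{1}{\frac{1}{389281} + 71610} = \frac{1}{\frac{27876412411}{389281}} = \frac{389281}{27876412411}$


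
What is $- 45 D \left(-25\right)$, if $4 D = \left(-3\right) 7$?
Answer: $- \frac{23625}{4} \approx -5906.3$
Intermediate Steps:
$D = - \frac{21}{4}$ ($D = \frac{\left(-3\right) 7}{4} = \frac{1}{4} \left(-21\right) = - \frac{21}{4} \approx -5.25$)
$- 45 D \left(-25\right) = \left(-45\right) \left(- \frac{21}{4}\right) \left(-25\right) = \frac{945}{4} \left(-25\right) = - \frac{23625}{4}$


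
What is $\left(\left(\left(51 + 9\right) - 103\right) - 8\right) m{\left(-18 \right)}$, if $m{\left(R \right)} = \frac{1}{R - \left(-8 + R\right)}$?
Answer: $- \frac{51}{8} \approx -6.375$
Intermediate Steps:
$m{\left(R \right)} = \frac{1}{8}$
$\left(\left(\left(51 + 9\right) - 103\right) - 8\right) m{\left(-18 \right)} = \left(\left(\left(51 + 9\right) - 103\right) - 8\right) \frac{1}{8} = \left(\left(60 - 103\right) - 8\right) \frac{1}{8} = \left(-43 - 8\right) \frac{1}{8} = \left(-51\right) \frac{1}{8} = - \frac{51}{8}$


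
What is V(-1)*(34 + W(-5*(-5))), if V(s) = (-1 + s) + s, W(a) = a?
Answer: -177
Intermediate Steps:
V(s) = -1 + 2*s
V(-1)*(34 + W(-5*(-5))) = (-1 + 2*(-1))*(34 - 5*(-5)) = (-1 - 2)*(34 + 25) = -3*59 = -177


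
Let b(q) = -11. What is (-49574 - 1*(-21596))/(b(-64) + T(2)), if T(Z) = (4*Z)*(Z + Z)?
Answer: -9326/7 ≈ -1332.3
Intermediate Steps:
T(Z) = 8*Z² (T(Z) = (4*Z)*(2*Z) = 8*Z²)
(-49574 - 1*(-21596))/(b(-64) + T(2)) = (-49574 - 1*(-21596))/(-11 + 8*2²) = (-49574 + 21596)/(-11 + 8*4) = -27978/(-11 + 32) = -27978/21 = -27978*1/21 = -9326/7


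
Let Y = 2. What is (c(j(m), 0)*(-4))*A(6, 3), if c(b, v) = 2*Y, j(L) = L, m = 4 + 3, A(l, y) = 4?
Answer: -64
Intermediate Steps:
m = 7
c(b, v) = 4 (c(b, v) = 2*2 = 4)
(c(j(m), 0)*(-4))*A(6, 3) = (4*(-4))*4 = -16*4 = -64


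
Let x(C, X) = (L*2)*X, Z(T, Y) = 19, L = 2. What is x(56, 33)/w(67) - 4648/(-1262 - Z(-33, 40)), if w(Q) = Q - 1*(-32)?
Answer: 908/183 ≈ 4.9617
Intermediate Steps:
x(C, X) = 4*X (x(C, X) = (2*2)*X = 4*X)
w(Q) = 32 + Q (w(Q) = Q + 32 = 32 + Q)
x(56, 33)/w(67) - 4648/(-1262 - Z(-33, 40)) = (4*33)/(32 + 67) - 4648/(-1262 - 1*19) = 132/99 - 4648/(-1262 - 19) = 132*(1/99) - 4648/(-1281) = 4/3 - 4648*(-1/1281) = 4/3 + 664/183 = 908/183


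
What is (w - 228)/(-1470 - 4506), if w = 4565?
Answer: -4337/5976 ≈ -0.72574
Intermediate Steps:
(w - 228)/(-1470 - 4506) = (4565 - 228)/(-1470 - 4506) = 4337/(-5976) = 4337*(-1/5976) = -4337/5976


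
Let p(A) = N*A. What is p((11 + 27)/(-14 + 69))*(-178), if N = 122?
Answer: -825208/55 ≈ -15004.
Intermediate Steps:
p(A) = 122*A
p((11 + 27)/(-14 + 69))*(-178) = (122*((11 + 27)/(-14 + 69)))*(-178) = (122*(38/55))*(-178) = (4636/55)*(-178) = -825208/55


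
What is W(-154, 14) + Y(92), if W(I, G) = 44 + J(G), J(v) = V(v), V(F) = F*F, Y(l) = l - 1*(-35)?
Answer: 367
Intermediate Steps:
Y(l) = 35 + l (Y(l) = l + 35 = 35 + l)
V(F) = F²
J(v) = v²
W(I, G) = 44 + G²
W(-154, 14) + Y(92) = (44 + 14²) + (35 + 92) = (44 + 196) + 127 = 240 + 127 = 367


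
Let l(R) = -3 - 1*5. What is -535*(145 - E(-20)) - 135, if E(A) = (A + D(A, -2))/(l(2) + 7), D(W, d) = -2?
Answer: -65940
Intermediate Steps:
l(R) = -8 (l(R) = -3 - 5 = -8)
E(A) = 2 - A (E(A) = (A - 2)/(-8 + 7) = (-2 + A)/(-1) = (-2 + A)*(-1) = 2 - A)
-535*(145 - E(-20)) - 135 = -535*(145 - (2 - 1*(-20))) - 135 = -535*(145 - (2 + 20)) - 135 = -535*(145 - 1*22) - 135 = -535*(145 - 22) - 135 = -535*123 - 135 = -65805 - 135 = -65940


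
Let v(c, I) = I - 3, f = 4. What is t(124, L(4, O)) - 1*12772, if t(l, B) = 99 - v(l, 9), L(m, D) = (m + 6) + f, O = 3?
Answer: -12679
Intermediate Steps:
L(m, D) = 10 + m (L(m, D) = (m + 6) + 4 = (6 + m) + 4 = 10 + m)
v(c, I) = -3 + I
t(l, B) = 93 (t(l, B) = 99 - (-3 + 9) = 99 - 1*6 = 99 - 6 = 93)
t(124, L(4, O)) - 1*12772 = 93 - 1*12772 = 93 - 12772 = -12679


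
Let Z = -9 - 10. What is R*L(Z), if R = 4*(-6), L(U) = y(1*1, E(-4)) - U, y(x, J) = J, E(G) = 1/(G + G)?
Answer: -453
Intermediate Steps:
E(G) = 1/(2*G)
Z = -19
L(U) = -⅛ - U (L(U) = (½)/(-4) - U = (½)*(-¼) - U = -⅛ - U)
R = -24
R*L(Z) = -24*(-⅛ - 1*(-19)) = -24*(-⅛ + 19) = -24*151/8 = -453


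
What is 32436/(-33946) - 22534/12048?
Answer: -288932023/102245352 ≈ -2.8259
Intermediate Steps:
32436/(-33946) - 22534/12048 = 32436*(-1/33946) - 22534*1/12048 = -16218/16973 - 11267/6024 = -288932023/102245352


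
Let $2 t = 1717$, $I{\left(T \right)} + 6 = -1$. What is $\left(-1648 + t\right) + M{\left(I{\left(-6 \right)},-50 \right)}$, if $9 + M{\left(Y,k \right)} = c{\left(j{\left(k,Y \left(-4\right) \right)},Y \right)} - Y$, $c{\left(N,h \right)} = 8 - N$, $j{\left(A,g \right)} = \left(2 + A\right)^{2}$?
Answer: $- \frac{6175}{2} \approx -3087.5$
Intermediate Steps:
$I{\left(T \right)} = -7$ ($I{\left(T \right)} = -6 - 1 = -7$)
$t = \frac{1717}{2}$ ($t = \frac{1}{2} \cdot 1717 = \frac{1717}{2} \approx 858.5$)
$M{\left(Y,k \right)} = -1 - Y - \left(2 + k\right)^{2}$ ($M{\left(Y,k \right)} = -9 - \left(-8 + Y + \left(2 + k\right)^{2}\right) = -1 - Y - \left(2 + k\right)^{2}$)
$\left(-1648 + t\right) + M{\left(I{\left(-6 \right)},-50 \right)} = \left(-1648 + \frac{1717}{2}\right) - \left(-6 + \left(2 - 50\right)^{2}\right) = - \frac{1579}{2} - 2298 = - \frac{6175}{2}$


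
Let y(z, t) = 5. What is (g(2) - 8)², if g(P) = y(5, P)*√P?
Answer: 114 - 80*√2 ≈ 0.86292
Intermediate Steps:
g(P) = 5*√P
(g(2) - 8)² = (5*√2 - 8)² = (-8 + 5*√2)²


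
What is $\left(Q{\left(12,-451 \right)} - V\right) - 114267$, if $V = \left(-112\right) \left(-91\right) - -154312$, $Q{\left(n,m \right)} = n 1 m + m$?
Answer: $-284634$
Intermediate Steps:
$Q{\left(n,m \right)} = m + m n$ ($Q{\left(n,m \right)} = n m + m = m n + m = m + m n$)
$V = 164504$ ($V = 10192 + 154312 = 164504$)
$\left(Q{\left(12,-451 \right)} - V\right) - 114267 = \left(- 451 \left(1 + 12\right) - 164504\right) - 114267 = \left(\left(-451\right) 13 - 164504\right) - 114267 = \left(-5863 - 164504\right) - 114267 = -170367 - 114267 = -284634$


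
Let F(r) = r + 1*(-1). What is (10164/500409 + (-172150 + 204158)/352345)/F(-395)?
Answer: -233313403/831206871495 ≈ -0.00028069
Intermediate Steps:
F(r) = -1 + r (F(r) = r - 1 = -1 + r)
(10164/500409 + (-172150 + 204158)/352345)/F(-395) = (10164/500409 + (-172150 + 204158)/352345)/(-1 - 395) = (10164*(1/500409) + 32008*(1/352345))/(-396) = (484/23829 + 32008/352345)*(-1/396) = (933253612/8396029005)*(-1/396) = -233313403/831206871495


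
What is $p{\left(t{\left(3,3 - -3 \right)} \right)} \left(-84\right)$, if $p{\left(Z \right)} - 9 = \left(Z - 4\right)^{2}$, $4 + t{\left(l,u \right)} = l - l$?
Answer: $-6132$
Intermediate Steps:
$t{\left(l,u \right)} = -4$ ($t{\left(l,u \right)} = -4 + \left(l - l\right) = -4 + 0 = -4$)
$p{\left(Z \right)} = 9 + \left(-4 + Z\right)^{2}$ ($p{\left(Z \right)} = 9 + \left(Z - 4\right)^{2} = 9 + \left(-4 + Z\right)^{2}$)
$p{\left(t{\left(3,3 - -3 \right)} \right)} \left(-84\right) = \left(9 + \left(-4 - 4\right)^{2}\right) \left(-84\right) = \left(9 + \left(-8\right)^{2}\right) \left(-84\right) = \left(9 + 64\right) \left(-84\right) = 73 \left(-84\right) = -6132$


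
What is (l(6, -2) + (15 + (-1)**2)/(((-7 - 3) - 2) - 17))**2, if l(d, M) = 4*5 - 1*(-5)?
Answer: 502681/841 ≈ 597.72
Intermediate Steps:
l(d, M) = 25 (l(d, M) = 20 + 5 = 25)
(l(6, -2) + (15 + (-1)**2)/(((-7 - 3) - 2) - 17))**2 = (25 + (15 + (-1)**2)/(((-7 - 3) - 2) - 17))**2 = (25 + (15 + 1)/((-10 - 2) - 17))**2 = (25 + 16/(-12 - 17))**2 = (25 + 16/(-29))**2 = (25 + 16*(-1/29))**2 = (25 - 16/29)**2 = (709/29)**2 = 502681/841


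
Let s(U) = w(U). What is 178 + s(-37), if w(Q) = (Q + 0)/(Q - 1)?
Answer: 6801/38 ≈ 178.97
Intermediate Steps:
w(Q) = Q/(-1 + Q)
s(U) = U/(-1 + U)
178 + s(-37) = 178 - 37/(-1 - 37) = 178 - 37/(-38) = 178 - 37*(-1/38) = 178 + 37/38 = 6801/38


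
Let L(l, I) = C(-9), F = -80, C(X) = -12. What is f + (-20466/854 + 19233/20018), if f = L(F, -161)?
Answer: -299203935/8547686 ≈ -35.004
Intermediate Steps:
L(l, I) = -12
f = -12
f + (-20466/854 + 19233/20018) = -12 + (-20466/854 + 19233/20018) = -12 + (-20466*1/854 + 19233*(1/20018)) = -12 + (-10233/427 + 19233/20018) = -12 - 196631703/8547686 = -299203935/8547686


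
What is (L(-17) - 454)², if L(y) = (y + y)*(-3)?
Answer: 123904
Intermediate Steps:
L(y) = -6*y (L(y) = (2*y)*(-3) = -6*y)
(L(-17) - 454)² = (-6*(-17) - 454)² = (102 - 454)² = (-352)² = 123904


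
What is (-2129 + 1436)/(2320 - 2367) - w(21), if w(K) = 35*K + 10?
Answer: -34322/47 ≈ -730.25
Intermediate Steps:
w(K) = 10 + 35*K
(-2129 + 1436)/(2320 - 2367) - w(21) = (-2129 + 1436)/(2320 - 2367) - (10 + 35*21) = -693/(-47) - (10 + 735) = -693*(-1/47) - 1*745 = 693/47 - 745 = -34322/47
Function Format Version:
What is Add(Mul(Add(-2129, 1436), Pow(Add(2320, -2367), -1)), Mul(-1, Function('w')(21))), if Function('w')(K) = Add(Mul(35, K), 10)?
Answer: Rational(-34322, 47) ≈ -730.25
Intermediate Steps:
Function('w')(K) = Add(10, Mul(35, K))
Add(Mul(Add(-2129, 1436), Pow(Add(2320, -2367), -1)), Mul(-1, Function('w')(21))) = Add(Mul(Add(-2129, 1436), Pow(Add(2320, -2367), -1)), Mul(-1, Add(10, Mul(35, 21)))) = Add(Mul(-693, Pow(-47, -1)), Mul(-1, Add(10, 735))) = Add(Mul(-693, Rational(-1, 47)), Mul(-1, 745)) = Add(Rational(693, 47), -745) = Rational(-34322, 47)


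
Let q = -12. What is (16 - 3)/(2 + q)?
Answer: -13/10 ≈ -1.3000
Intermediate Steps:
(16 - 3)/(2 + q) = (16 - 3)/(2 - 12) = 13/(-10) = 13*(-⅒) = -13/10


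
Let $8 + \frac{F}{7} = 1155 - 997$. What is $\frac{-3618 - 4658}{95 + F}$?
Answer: $- \frac{8276}{1145} \approx -7.228$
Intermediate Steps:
$F = 1050$ ($F = -56 + 7 \left(1155 - 997\right) = -56 + 7 \cdot 158 = -56 + 1106 = 1050$)
$\frac{-3618 - 4658}{95 + F} = \frac{-3618 - 4658}{95 + 1050} = - \frac{8276}{1145}$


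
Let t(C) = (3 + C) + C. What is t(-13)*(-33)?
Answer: 759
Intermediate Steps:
t(C) = 3 + 2*C
t(-13)*(-33) = (3 + 2*(-13))*(-33) = (3 - 26)*(-33) = -23*(-33) = 759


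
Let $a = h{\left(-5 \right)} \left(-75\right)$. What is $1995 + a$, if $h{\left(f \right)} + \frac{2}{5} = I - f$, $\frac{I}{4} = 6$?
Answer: $-150$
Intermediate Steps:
$I = 24$ ($I = 4 \cdot 6 = 24$)
$h{\left(f \right)} = \frac{118}{5} - f$ ($h{\left(f \right)} = - \frac{2}{5} - \left(-24 + f\right) = \frac{118}{5} - f$)
$a = -2145$ ($a = \left(\frac{118}{5} - -5\right) \left(-75\right) = \left(\frac{118}{5} + 5\right) \left(-75\right) = \frac{143}{5} \left(-75\right) = -2145$)
$1995 + a = 1995 - 2145 = -150$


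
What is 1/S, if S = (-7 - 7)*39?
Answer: -1/546 ≈ -0.0018315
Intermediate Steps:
S = -546 (S = -14*39 = -546)
1/S = 1/(-546) = -1/546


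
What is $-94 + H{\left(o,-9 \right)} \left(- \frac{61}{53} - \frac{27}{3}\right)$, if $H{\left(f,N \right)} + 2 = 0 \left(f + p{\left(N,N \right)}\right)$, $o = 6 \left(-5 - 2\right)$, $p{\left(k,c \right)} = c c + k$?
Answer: $- \frac{3906}{53} \approx -73.698$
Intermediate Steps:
$p{\left(k,c \right)} = k + c^{2}$ ($p{\left(k,c \right)} = c^{2} + k = k + c^{2}$)
$o = -42$ ($o = 6 \left(-7\right) = -42$)
$H{\left(f,N \right)} = -2$ ($H{\left(f,N \right)} = -2 + 0 \left(f + \left(N + N^{2}\right)\right) = -2 + 0 \left(N + f + N^{2}\right) = -2 + 0 = -2$)
$-94 + H{\left(o,-9 \right)} \left(- \frac{61}{53} - \frac{27}{3}\right) = -94 - 2 \left(- \frac{61}{53} - \frac{27}{3}\right) = -94 - 2 \left(\left(-61\right) \frac{1}{53} - 9\right) = -94 - 2 \left(- \frac{61}{53} - 9\right) = -94 - - \frac{1076}{53} = -94 + \frac{1076}{53} = - \frac{3906}{53}$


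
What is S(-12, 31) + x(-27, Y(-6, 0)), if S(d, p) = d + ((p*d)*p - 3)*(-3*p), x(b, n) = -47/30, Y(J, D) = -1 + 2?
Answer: 32182243/30 ≈ 1.0727e+6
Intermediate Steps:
Y(J, D) = 1
x(b, n) = -47/30 (x(b, n) = -47*1/30 = -47/30)
S(d, p) = d - 3*p*(-3 + d*p²) (S(d, p) = d + ((d*p)*p - 3)*(-3*p) = d + (d*p² - 3)*(-3*p) = d + (-3 + d*p²)*(-3*p) = d - 3*p*(-3 + d*p²))
S(-12, 31) + x(-27, Y(-6, 0)) = (-12 + 9*31 - 3*(-12)*31³) - 47/30 = (-12 + 279 - 3*(-12)*29791) - 47/30 = (-12 + 279 + 1072476) - 47/30 = 1072743 - 47/30 = 32182243/30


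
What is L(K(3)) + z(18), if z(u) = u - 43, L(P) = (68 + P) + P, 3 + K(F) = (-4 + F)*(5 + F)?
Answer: 21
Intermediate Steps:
K(F) = -3 + (-4 + F)*(5 + F)
L(P) = 68 + 2*P
z(u) = -43 + u
L(K(3)) + z(18) = (68 + 2*(-23 + 3 + 3²)) + (-43 + 18) = (68 + 2*(-23 + 3 + 9)) - 25 = (68 + 2*(-11)) - 25 = (68 - 22) - 25 = 46 - 25 = 21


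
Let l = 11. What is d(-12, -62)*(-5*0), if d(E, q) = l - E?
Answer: 0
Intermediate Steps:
d(E, q) = 11 - E
d(-12, -62)*(-5*0) = (11 - 1*(-12))*(-5*0) = (11 + 12)*0 = 23*0 = 0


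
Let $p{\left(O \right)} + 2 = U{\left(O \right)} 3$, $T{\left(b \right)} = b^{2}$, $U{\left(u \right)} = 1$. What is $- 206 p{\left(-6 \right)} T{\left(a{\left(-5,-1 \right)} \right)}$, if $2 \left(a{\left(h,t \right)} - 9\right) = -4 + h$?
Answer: $- \frac{8343}{2} \approx -4171.5$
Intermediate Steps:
$a{\left(h,t \right)} = 7 + \frac{h}{2}$ ($a{\left(h,t \right)} = 9 + \frac{-4 + h}{2} = 9 + \left(-2 + \frac{h}{2}\right) = 7 + \frac{h}{2}$)
$p{\left(O \right)} = 1$ ($p{\left(O \right)} = -2 + 1 \cdot 3 = -2 + 3 = 1$)
$- 206 p{\left(-6 \right)} T{\left(a{\left(-5,-1 \right)} \right)} = \left(-206\right) 1 \left(7 + \frac{1}{2} \left(-5\right)\right)^{2} = - 206 \left(7 - \frac{5}{2}\right)^{2} = - 206 \left(\frac{9}{2}\right)^{2} = \left(-206\right) \frac{81}{4} = - \frac{8343}{2}$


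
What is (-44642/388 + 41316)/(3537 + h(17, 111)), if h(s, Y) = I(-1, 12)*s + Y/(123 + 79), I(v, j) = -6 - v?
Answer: 807291283/67649255 ≈ 11.933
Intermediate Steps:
h(s, Y) = -5*s + Y/202 (h(s, Y) = (-6 - 1*(-1))*s + Y/(123 + 79) = (-6 + 1)*s + Y/202 = -5*s + Y/202)
(-44642/388 + 41316)/(3537 + h(17, 111)) = (-44642/388 + 41316)/(3537 + (-5*17 + (1/202)*111)) = (-44642*1/388 + 41316)/(3537 + (-85 + 111/202)) = (-22321/194 + 41316)/(3537 - 17059/202) = 7992983/(194*(697415/202)) = (7992983/194)*(202/697415) = 807291283/67649255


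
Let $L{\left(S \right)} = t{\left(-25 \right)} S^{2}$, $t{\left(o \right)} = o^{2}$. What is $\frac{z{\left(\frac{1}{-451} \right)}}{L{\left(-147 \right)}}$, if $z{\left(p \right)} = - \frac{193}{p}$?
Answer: $\frac{87043}{13505625} \approx 0.0064449$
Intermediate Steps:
$L{\left(S \right)} = 625 S^{2}$ ($L{\left(S \right)} = \left(-25\right)^{2} S^{2} = 625 S^{2}$)
$\frac{z{\left(\frac{1}{-451} \right)}}{L{\left(-147 \right)}} = \frac{\left(-193\right) \frac{1}{\frac{1}{-451}}}{625 \left(-147\right)^{2}} = \frac{\left(-193\right) \frac{1}{- \frac{1}{451}}}{625 \cdot 21609} = \frac{\left(-193\right) \left(-451\right)}{13505625} = 87043 \cdot \frac{1}{13505625} = \frac{87043}{13505625}$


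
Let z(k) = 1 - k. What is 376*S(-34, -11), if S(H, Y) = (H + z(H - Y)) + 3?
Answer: -2632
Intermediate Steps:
S(H, Y) = 4 + Y (S(H, Y) = (H + (1 - (H - Y))) + 3 = (H + (1 + (Y - H))) + 3 = (H + (1 + Y - H)) + 3 = (1 + Y) + 3 = 4 + Y)
376*S(-34, -11) = 376*(4 - 11) = 376*(-7) = -2632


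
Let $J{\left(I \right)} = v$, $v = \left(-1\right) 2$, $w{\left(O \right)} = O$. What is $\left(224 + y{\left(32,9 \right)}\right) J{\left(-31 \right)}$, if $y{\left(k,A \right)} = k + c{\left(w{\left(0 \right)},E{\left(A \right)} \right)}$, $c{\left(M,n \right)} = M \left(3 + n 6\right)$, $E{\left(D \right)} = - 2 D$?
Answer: $-512$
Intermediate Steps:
$c{\left(M,n \right)} = M \left(3 + 6 n\right)$
$y{\left(k,A \right)} = k$ ($y{\left(k,A \right)} = k + 3 \cdot 0 \left(1 + 2 \left(- 2 A\right)\right) = k + 3 \cdot 0 \left(1 - 4 A\right) = k + 0 = k$)
$v = -2$
$J{\left(I \right)} = -2$
$\left(224 + y{\left(32,9 \right)}\right) J{\left(-31 \right)} = \left(224 + 32\right) \left(-2\right) = 256 \left(-2\right) = -512$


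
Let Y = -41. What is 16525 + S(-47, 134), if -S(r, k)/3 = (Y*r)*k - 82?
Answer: -757883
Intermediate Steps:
S(r, k) = 246 + 123*k*r (S(r, k) = -3*((-41*r)*k - 82) = -3*(-41*k*r - 82) = -3*(-82 - 41*k*r) = 246 + 123*k*r)
16525 + S(-47, 134) = 16525 + (246 + 123*134*(-47)) = 16525 + (246 - 774654) = 16525 - 774408 = -757883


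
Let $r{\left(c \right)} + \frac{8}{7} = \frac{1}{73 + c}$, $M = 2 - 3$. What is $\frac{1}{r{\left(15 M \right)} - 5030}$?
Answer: $- \frac{406}{2042637} \approx -0.00019876$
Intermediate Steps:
$M = -1$
$r{\left(c \right)} = - \frac{8}{7} + \frac{1}{73 + c}$
$\frac{1}{r{\left(15 M \right)} - 5030} = \frac{1}{\frac{-577 - 8 \cdot 15 \left(-1\right)}{7 \left(73 + 15 \left(-1\right)\right)} - 5030} = \frac{1}{\frac{-577 - -120}{7 \left(73 - 15\right)} - 5030} = \frac{1}{\frac{-577 + 120}{7 \cdot 58} - 5030} = \frac{1}{\frac{1}{7} \cdot \frac{1}{58} \left(-457\right) - 5030} = \frac{1}{- \frac{457}{406} - 5030} = \frac{1}{- \frac{2042637}{406}} = - \frac{406}{2042637}$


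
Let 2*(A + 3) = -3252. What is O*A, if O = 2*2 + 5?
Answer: -14661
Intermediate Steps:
A = -1629 (A = -3 + (½)*(-3252) = -3 - 1626 = -1629)
O = 9 (O = 4 + 5 = 9)
O*A = 9*(-1629) = -14661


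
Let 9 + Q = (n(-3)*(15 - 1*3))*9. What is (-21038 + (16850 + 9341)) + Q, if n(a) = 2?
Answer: 5360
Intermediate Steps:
Q = 207 (Q = -9 + (2*(15 - 1*3))*9 = -9 + (2*(15 - 3))*9 = -9 + (2*12)*9 = -9 + 24*9 = -9 + 216 = 207)
(-21038 + (16850 + 9341)) + Q = (-21038 + (16850 + 9341)) + 207 = (-21038 + 26191) + 207 = 5153 + 207 = 5360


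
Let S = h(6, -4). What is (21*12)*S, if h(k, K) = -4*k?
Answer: -6048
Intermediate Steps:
S = -24 (S = -4*6 = -24)
(21*12)*S = (21*12)*(-24) = 252*(-24) = -6048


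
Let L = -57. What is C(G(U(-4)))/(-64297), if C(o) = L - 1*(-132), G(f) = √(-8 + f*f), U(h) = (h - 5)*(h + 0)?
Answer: -75/64297 ≈ -0.0011665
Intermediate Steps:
U(h) = h*(-5 + h) (U(h) = (-5 + h)*h = h*(-5 + h))
G(f) = √(-8 + f²)
C(o) = 75 (C(o) = -57 - 1*(-132) = -57 + 132 = 75)
C(G(U(-4)))/(-64297) = 75/(-64297) = 75*(-1/64297) = -75/64297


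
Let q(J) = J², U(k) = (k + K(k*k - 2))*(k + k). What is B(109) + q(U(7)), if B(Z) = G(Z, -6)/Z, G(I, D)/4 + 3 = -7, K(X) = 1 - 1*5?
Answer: 192236/109 ≈ 1763.6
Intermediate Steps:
K(X) = -4 (K(X) = 1 - 5 = -4)
G(I, D) = -40 (G(I, D) = -12 + 4*(-7) = -12 - 28 = -40)
U(k) = 2*k*(-4 + k) (U(k) = (k - 4)*(k + k) = (-4 + k)*(2*k) = 2*k*(-4 + k))
B(Z) = -40/Z
B(109) + q(U(7)) = -40/109 + (2*7*(-4 + 7))² = -40*1/109 + (2*7*3)² = -40/109 + 42² = -40/109 + 1764 = 192236/109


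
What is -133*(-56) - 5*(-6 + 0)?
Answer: 7478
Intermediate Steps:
-133*(-56) - 5*(-6 + 0) = 7448 - 5*(-6) = 7448 + 30 = 7478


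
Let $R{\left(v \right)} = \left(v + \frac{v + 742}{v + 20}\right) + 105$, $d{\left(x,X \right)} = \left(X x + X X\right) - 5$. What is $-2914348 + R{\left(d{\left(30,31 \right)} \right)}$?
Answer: $- \frac{2775474907}{953} \approx -2.9124 \cdot 10^{6}$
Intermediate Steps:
$d{\left(x,X \right)} = -5 + X^{2} + X x$ ($d{\left(x,X \right)} = \left(X x + X^{2}\right) - 5 = \left(X^{2} + X x\right) - 5 = -5 + X^{2} + X x$)
$R{\left(v \right)} = 105 + v + \frac{742 + v}{20 + v}$ ($R{\left(v \right)} = \left(v + \frac{742 + v}{20 + v}\right) + 105 = 105 + v + \frac{742 + v}{20 + v}$)
$-2914348 + R{\left(d{\left(30,31 \right)} \right)} = -2914348 + \frac{2842 + \left(-5 + 31^{2} + 31 \cdot 30\right)^{2} + 126 \left(-5 + 31^{2} + 31 \cdot 30\right)}{20 + \left(-5 + 31^{2} + 31 \cdot 30\right)} = -2914348 + \frac{2842 + \left(-5 + 961 + 930\right)^{2} + 126 \left(-5 + 961 + 930\right)}{20 + \left(-5 + 961 + 930\right)} = -2914348 + \frac{2842 + 1886^{2} + 126 \cdot 1886}{20 + 1886} = -2914348 + \frac{2842 + 3556996 + 237636}{1906} = -2914348 + \frac{1}{1906} \cdot 3797474 = -2914348 + \frac{1898737}{953} = - \frac{2775474907}{953}$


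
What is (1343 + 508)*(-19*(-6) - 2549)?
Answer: -4507185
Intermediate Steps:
(1343 + 508)*(-19*(-6) - 2549) = 1851*(114 - 2549) = 1851*(-2435) = -4507185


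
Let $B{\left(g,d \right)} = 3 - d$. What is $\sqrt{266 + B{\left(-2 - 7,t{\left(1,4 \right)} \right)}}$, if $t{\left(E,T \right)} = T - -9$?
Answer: $16$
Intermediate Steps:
$t{\left(E,T \right)} = 9 + T$ ($t{\left(E,T \right)} = T + 9 = 9 + T$)
$\sqrt{266 + B{\left(-2 - 7,t{\left(1,4 \right)} \right)}} = \sqrt{266 + \left(3 - \left(9 + 4\right)\right)} = \sqrt{266 + \left(3 - 13\right)} = \sqrt{266 - 10} = \sqrt{256} = 16$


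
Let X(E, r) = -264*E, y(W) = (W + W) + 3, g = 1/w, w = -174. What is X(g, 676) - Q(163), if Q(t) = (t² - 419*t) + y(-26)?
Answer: 1211577/29 ≈ 41779.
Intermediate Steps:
g = -1/174 (g = 1/(-174) = -1/174 ≈ -0.0057471)
y(W) = 3 + 2*W (y(W) = 2*W + 3 = 3 + 2*W)
Q(t) = -49 + t² - 419*t (Q(t) = (t² - 419*t) + (3 + 2*(-26)) = (t² - 419*t) + (3 - 52) = (t² - 419*t) - 49 = -49 + t² - 419*t)
X(g, 676) - Q(163) = -264*(-1/174) - (-49 + 163² - 419*163) = 44/29 - (-49 + 26569 - 68297) = 44/29 - 1*(-41777) = 44/29 + 41777 = 1211577/29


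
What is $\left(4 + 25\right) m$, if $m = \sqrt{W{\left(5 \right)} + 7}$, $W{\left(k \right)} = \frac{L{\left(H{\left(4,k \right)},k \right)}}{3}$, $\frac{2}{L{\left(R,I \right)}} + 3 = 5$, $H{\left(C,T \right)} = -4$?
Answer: $\frac{29 \sqrt{66}}{3} \approx 78.532$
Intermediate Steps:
$L{\left(R,I \right)} = 1$ ($L{\left(R,I \right)} = \frac{2}{-3 + 5} = \frac{2}{2} = 2 \cdot \frac{1}{2} = 1$)
$W{\left(k \right)} = \frac{1}{3}$ ($W{\left(k \right)} = 1 \cdot \frac{1}{3} = \frac{1}{3}$)
$m = \frac{\sqrt{66}}{3}$ ($m = \sqrt{\frac{1}{3} + 7} = \sqrt{\frac{22}{3}} = \frac{\sqrt{66}}{3} \approx 2.708$)
$\left(4 + 25\right) m = \left(4 + 25\right) \frac{\sqrt{66}}{3} = 29 \frac{\sqrt{66}}{3} = \frac{29 \sqrt{66}}{3}$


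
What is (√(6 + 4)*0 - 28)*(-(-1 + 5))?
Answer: 112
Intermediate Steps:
(√(6 + 4)*0 - 28)*(-(-1 + 5)) = (√10*0 - 28)*(-1*4) = (0 - 28)*(-4) = -28*(-4) = 112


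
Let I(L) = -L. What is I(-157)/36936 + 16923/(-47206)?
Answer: -308828293/871800408 ≈ -0.35424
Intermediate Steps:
I(-157)/36936 + 16923/(-47206) = -1*(-157)/36936 + 16923/(-47206) = 157*(1/36936) + 16923*(-1/47206) = 157/36936 - 16923/47206 = -308828293/871800408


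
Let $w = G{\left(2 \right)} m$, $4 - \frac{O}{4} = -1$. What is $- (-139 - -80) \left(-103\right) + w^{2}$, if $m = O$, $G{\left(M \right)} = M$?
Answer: $-4477$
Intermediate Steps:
$O = 20$ ($O = 16 - -4 = 16 + 4 = 20$)
$m = 20$
$w = 40$ ($w = 2 \cdot 20 = 40$)
$- (-139 - -80) \left(-103\right) + w^{2} = - (-139 - -80) \left(-103\right) + 40^{2} = - (-139 + 80) \left(-103\right) + 1600 = \left(-1\right) \left(-59\right) \left(-103\right) + 1600 = 59 \left(-103\right) + 1600 = -6077 + 1600 = -4477$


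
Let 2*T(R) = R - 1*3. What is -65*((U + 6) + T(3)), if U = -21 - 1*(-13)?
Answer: 130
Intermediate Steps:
T(R) = -3/2 + R/2 (T(R) = (R - 1*3)/2 = (R - 3)/2 = (-3 + R)/2 = -3/2 + R/2)
U = -8 (U = -21 + 13 = -8)
-65*((U + 6) + T(3)) = -65*((-8 + 6) + (-3/2 + (1/2)*3)) = -65*(-2 + (-3/2 + 3/2)) = -65*(-2 + 0) = -65*(-2) = 130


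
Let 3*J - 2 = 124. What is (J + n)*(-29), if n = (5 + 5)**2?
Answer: -4118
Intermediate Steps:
J = 42 (J = 2/3 + (1/3)*124 = 2/3 + 124/3 = 42)
n = 100 (n = 10**2 = 100)
(J + n)*(-29) = (42 + 100)*(-29) = 142*(-29) = -4118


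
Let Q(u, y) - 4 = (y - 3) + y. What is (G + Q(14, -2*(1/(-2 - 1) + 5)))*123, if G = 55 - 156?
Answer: -14596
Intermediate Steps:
G = -101
Q(u, y) = 1 + 2*y (Q(u, y) = 4 + ((y - 3) + y) = 4 + ((-3 + y) + y) = 4 + (-3 + 2*y) = 1 + 2*y)
(G + Q(14, -2*(1/(-2 - 1) + 5)))*123 = (-101 + (1 + 2*(-2*(1/(-2 - 1) + 5))))*123 = (-101 + (1 + 2*(-2*(1/(-3) + 5))))*123 = (-101 + (1 + 2*(-2*(-⅓ + 5))))*123 = (-101 + (1 + 2*(-2*14/3)))*123 = (-101 + (1 + 2*(-28/3)))*123 = (-101 + (1 - 56/3))*123 = (-101 - 53/3)*123 = -356/3*123 = -14596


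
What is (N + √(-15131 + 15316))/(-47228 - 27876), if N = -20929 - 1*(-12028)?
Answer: 8901/75104 - √185/75104 ≈ 0.11833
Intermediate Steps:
N = -8901 (N = -20929 + 12028 = -8901)
(N + √(-15131 + 15316))/(-47228 - 27876) = (-8901 + √(-15131 + 15316))/(-47228 - 27876) = (-8901 + √185)/(-75104) = (-8901 + √185)*(-1/75104) = 8901/75104 - √185/75104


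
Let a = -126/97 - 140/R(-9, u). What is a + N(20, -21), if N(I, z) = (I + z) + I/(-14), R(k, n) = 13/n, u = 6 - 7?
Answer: 62157/8827 ≈ 7.0417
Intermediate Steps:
u = -1
N(I, z) = z + 13*I/14 (N(I, z) = (I + z) + I*(-1/14) = (I + z) - I/14 = z + 13*I/14)
a = 11942/1261 (a = -126/97 - 140/(13/(-1)) = -126*1/97 - 140/(13*(-1)) = -126/97 - 140/(-13) = -126/97 - 140*(-1/13) = -126/97 + 140/13 = 11942/1261 ≈ 9.4703)
a + N(20, -21) = 11942/1261 + (-21 + (13/14)*20) = 11942/1261 + (-21 + 130/7) = 11942/1261 - 17/7 = 62157/8827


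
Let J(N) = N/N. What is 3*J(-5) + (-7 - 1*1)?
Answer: -5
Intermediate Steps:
J(N) = 1
3*J(-5) + (-7 - 1*1) = 3*1 + (-7 - 1*1) = 3 + (-7 - 1) = 3 - 8 = -5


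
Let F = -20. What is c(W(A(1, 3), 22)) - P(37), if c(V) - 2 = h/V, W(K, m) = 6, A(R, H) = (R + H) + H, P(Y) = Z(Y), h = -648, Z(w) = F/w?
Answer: -3902/37 ≈ -105.46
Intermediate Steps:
Z(w) = -20/w
P(Y) = -20/Y
A(R, H) = R + 2*H (A(R, H) = (H + R) + H = R + 2*H)
c(V) = 2 - 648/V
c(W(A(1, 3), 22)) - P(37) = (2 - 648/6) - (-20)/37 = (2 - 648*⅙) - (-20)/37 = (2 - 108) - 1*(-20/37) = -106 + 20/37 = -3902/37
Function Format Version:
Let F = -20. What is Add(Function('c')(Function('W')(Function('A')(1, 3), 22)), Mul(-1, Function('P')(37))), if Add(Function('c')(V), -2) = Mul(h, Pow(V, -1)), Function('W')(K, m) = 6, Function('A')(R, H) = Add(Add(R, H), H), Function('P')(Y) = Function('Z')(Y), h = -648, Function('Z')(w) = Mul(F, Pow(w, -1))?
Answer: Rational(-3902, 37) ≈ -105.46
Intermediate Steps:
Function('Z')(w) = Mul(-20, Pow(w, -1))
Function('P')(Y) = Mul(-20, Pow(Y, -1))
Function('A')(R, H) = Add(R, Mul(2, H)) (Function('A')(R, H) = Add(Add(H, R), H) = Add(R, Mul(2, H)))
Function('c')(V) = Add(2, Mul(-648, Pow(V, -1)))
Add(Function('c')(Function('W')(Function('A')(1, 3), 22)), Mul(-1, Function('P')(37))) = Add(Add(2, Mul(-648, Pow(6, -1))), Mul(-1, Mul(-20, Pow(37, -1)))) = Add(Add(2, Mul(-648, Rational(1, 6))), Mul(-1, Mul(-20, Rational(1, 37)))) = Add(Add(2, -108), Mul(-1, Rational(-20, 37))) = Add(-106, Rational(20, 37)) = Rational(-3902, 37)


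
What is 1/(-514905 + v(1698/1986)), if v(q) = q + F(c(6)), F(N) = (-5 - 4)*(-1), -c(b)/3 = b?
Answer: -331/170430293 ≈ -1.9421e-6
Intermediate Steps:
c(b) = -3*b
F(N) = 9 (F(N) = -9*(-1) = 9)
v(q) = 9 + q (v(q) = q + 9 = 9 + q)
1/(-514905 + v(1698/1986)) = 1/(-514905 + (9 + 1698/1986)) = 1/(-514905 + (9 + 1698*(1/1986))) = 1/(-514905 + (9 + 283/331)) = 1/(-514905 + 3262/331) = 1/(-170430293/331) = -331/170430293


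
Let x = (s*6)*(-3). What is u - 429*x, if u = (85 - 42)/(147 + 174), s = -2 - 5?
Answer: -17351291/321 ≈ -54054.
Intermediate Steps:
s = -7
u = 43/321 ≈ 0.13396
x = 126 (x = -7*6*(-3) = -42*(-3) = 126)
u - 429*x = 43/321 - 429*126 = 43/321 - 54054 = -17351291/321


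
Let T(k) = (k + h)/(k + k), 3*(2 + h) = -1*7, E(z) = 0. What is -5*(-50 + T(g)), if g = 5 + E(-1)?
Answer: 749/3 ≈ 249.67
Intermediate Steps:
h = -13/3 (h = -2 + (-1*7)/3 = -2 + (1/3)*(-7) = -2 - 7/3 = -13/3 ≈ -4.3333)
g = 5 (g = 5 + 0 = 5)
T(k) = (-13/3 + k)/(2*k) (T(k) = (k - 13/3)/(k + k) = (-13/3 + k)/((2*k)) = (-13/3 + k)*(1/(2*k)) = (-13/3 + k)/(2*k))
-5*(-50 + T(g)) = -5*(-50 + (1/6)*(-13 + 3*5)/5) = -5*(-50 + (1/6)*(1/5)*(-13 + 15)) = -5*(-50 + (1/6)*(1/5)*2) = -5*(-50 + 1/15) = -5*(-749/15) = 749/3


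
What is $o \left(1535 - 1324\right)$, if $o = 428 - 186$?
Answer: $51062$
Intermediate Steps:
$o = 242$ ($o = 428 - 186 = 242$)
$o \left(1535 - 1324\right) = 242 \left(1535 - 1324\right) = 242 \cdot 211 = 51062$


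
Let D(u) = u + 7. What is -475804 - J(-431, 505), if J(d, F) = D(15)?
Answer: -475826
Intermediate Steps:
D(u) = 7 + u
J(d, F) = 22 (J(d, F) = 7 + 15 = 22)
-475804 - J(-431, 505) = -475804 - 1*22 = -475804 - 22 = -475826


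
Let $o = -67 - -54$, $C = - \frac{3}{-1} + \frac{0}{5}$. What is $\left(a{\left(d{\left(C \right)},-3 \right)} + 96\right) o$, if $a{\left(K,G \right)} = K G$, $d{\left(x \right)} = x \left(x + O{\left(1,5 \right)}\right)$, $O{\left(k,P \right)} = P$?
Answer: $-312$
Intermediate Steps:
$C = 3$ ($C = \left(-3\right) \left(-1\right) + 0 \cdot \frac{1}{5} = 3 + 0 = 3$)
$d{\left(x \right)} = x \left(5 + x\right)$ ($d{\left(x \right)} = x \left(x + 5\right) = x \left(5 + x\right)$)
$a{\left(K,G \right)} = G K$
$o = -13$ ($o = -67 + 54 = -13$)
$\left(a{\left(d{\left(C \right)},-3 \right)} + 96\right) o = \left(- 3 \cdot 3 \left(5 + 3\right) + 96\right) \left(-13\right) = \left(- 3 \cdot 3 \cdot 8 + 96\right) \left(-13\right) = \left(\left(-3\right) 24 + 96\right) \left(-13\right) = \left(-72 + 96\right) \left(-13\right) = 24 \left(-13\right) = -312$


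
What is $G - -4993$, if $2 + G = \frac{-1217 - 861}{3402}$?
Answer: $\frac{8488652}{1701} \approx 4990.4$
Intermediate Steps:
$G = - \frac{4441}{1701}$ ($G = -2 + \frac{-1217 - 861}{3402} = -2 - \frac{1039}{1701} = - \frac{4441}{1701} \approx -2.6108$)
$G - -4993 = - \frac{4441}{1701} - -4993 = - \frac{4441}{1701} + 4993 = \frac{8488652}{1701}$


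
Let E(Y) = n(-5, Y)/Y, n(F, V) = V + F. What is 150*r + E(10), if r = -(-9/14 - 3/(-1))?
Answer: -4943/14 ≈ -353.07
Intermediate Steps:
n(F, V) = F + V
r = -33/14 (r = -(-9*1/14 - 3*(-1)) = -(-9/14 + 3) = -1*33/14 = -33/14 ≈ -2.3571)
E(Y) = (-5 + Y)/Y
150*r + E(10) = 150*(-33/14) + (-5 + 10)/10 = -2475/7 + (⅒)*5 = -2475/7 + ½ = -4943/14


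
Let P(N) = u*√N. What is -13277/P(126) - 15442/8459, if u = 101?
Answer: -15442/8459 - 13277*√14/4242 ≈ -13.536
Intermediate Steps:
P(N) = 101*√N
-13277/P(126) - 15442/8459 = -13277*√14/4242 - 15442/8459 = -15442/8459 - 13277*√14/4242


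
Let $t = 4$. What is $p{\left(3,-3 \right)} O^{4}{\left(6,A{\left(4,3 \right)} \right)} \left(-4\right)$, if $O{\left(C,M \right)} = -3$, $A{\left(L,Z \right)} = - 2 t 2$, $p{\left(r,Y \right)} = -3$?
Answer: $972$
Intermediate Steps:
$A{\left(L,Z \right)} = -16$ ($A{\left(L,Z \right)} = \left(-2\right) 4 \cdot 2 = \left(-8\right) 2 = -16$)
$p{\left(3,-3 \right)} O^{4}{\left(6,A{\left(4,3 \right)} \right)} \left(-4\right) = - 3 \left(-3\right)^{4} \left(-4\right) = \left(-3\right) 81 \left(-4\right) = \left(-243\right) \left(-4\right) = 972$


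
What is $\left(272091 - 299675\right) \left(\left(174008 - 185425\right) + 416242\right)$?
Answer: $-11166692800$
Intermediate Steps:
$\left(272091 - 299675\right) \left(\left(174008 - 185425\right) + 416242\right) = - 27584 \left(\left(174008 - 185425\right) + 416242\right) = - 27584 \left(-11417 + 416242\right) = \left(-27584\right) 404825 = -11166692800$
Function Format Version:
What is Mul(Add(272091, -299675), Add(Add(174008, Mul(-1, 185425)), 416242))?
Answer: -11166692800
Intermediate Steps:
Mul(Add(272091, -299675), Add(Add(174008, Mul(-1, 185425)), 416242)) = Mul(-27584, Add(Add(174008, -185425), 416242)) = Mul(-27584, Add(-11417, 416242)) = Mul(-27584, 404825) = -11166692800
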